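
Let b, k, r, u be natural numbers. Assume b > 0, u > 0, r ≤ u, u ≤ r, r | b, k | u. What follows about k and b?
k ≤ b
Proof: k | u and u > 0, hence k ≤ u. Because r ≤ u and u ≤ r, r = u. r | b and b > 0, hence r ≤ b. r = u, so u ≤ b. k ≤ u, so k ≤ b.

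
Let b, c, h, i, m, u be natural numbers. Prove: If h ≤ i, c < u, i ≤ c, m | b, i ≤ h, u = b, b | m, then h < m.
i ≤ h and h ≤ i, so i = h. b | m and m | b, thus b = m. u = b and c < u, hence c < b. From b = m, c < m. Since i ≤ c, i < m. i = h, so h < m.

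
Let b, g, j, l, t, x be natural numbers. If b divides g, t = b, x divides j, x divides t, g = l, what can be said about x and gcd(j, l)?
x divides gcd(j, l)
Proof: Since t = b and x divides t, x divides b. g = l and b divides g, so b divides l. From x divides b, x divides l. Since x divides j, x divides gcd(j, l).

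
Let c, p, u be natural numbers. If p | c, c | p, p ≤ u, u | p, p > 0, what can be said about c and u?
c = u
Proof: c | p and p | c, so c = p. u | p and p > 0, thus u ≤ p. Since p ≤ u, p = u. Because c = p, c = u.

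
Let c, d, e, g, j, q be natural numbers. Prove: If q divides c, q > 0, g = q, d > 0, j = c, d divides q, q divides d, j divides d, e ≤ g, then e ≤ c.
Since d divides q and q > 0, d ≤ q. q divides d and d > 0, thus q ≤ d. d ≤ q, so d = q. Because j = c and j divides d, c divides d. From d = q, c divides q. Since q divides c, q = c. Because g = q and e ≤ g, e ≤ q. q = c, so e ≤ c.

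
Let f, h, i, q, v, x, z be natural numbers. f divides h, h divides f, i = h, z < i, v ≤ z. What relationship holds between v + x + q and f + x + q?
v + x + q < f + x + q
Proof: h divides f and f divides h, therefore h = f. Since i = h, i = f. Since z < i, z < f. v ≤ z, so v < f. Then v + x < f + x. Then v + x + q < f + x + q.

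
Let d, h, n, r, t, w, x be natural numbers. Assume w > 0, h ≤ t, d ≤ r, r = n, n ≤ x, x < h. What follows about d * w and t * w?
d * w < t * w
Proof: r = n and d ≤ r, therefore d ≤ n. Since x < h and h ≤ t, x < t. Since n ≤ x, n < t. Since d ≤ n, d < t. w > 0, so d * w < t * w.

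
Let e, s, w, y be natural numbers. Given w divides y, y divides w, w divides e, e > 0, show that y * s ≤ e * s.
From w divides y and y divides w, w = y. w divides e and e > 0, thus w ≤ e. Since w = y, y ≤ e. By multiplying by a non-negative, y * s ≤ e * s.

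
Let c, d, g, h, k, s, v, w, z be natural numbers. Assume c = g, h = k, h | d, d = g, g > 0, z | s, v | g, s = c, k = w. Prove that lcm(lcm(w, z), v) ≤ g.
h = k and h | d, so k | d. Since d = g, k | g. Since k = w, w | g. s = c and z | s, so z | c. c = g, so z | g. w | g, so lcm(w, z) | g. v | g, so lcm(lcm(w, z), v) | g. Since g > 0, lcm(lcm(w, z), v) ≤ g.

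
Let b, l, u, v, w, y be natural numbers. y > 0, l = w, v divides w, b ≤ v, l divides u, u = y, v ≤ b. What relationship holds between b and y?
b ≤ y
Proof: v ≤ b and b ≤ v, thus v = b. v divides w, so b divides w. Because l = w and l divides u, w divides u. b divides w, so b divides u. Since u = y, b divides y. y > 0, so b ≤ y.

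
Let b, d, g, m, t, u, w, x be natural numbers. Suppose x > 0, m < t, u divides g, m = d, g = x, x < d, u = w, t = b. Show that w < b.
u = w and u divides g, therefore w divides g. Since g = x, w divides x. Since x > 0, w ≤ x. x < d, so w < d. m = d and m < t, hence d < t. Because t = b, d < b. w < d, so w < b.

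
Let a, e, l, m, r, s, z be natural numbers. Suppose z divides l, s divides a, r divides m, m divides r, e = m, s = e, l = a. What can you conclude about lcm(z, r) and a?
lcm(z, r) divides a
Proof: l = a and z divides l, therefore z divides a. From m divides r and r divides m, m = r. s = e and s divides a, hence e divides a. Since e = m, m divides a. m = r, so r divides a. z divides a, so lcm(z, r) divides a.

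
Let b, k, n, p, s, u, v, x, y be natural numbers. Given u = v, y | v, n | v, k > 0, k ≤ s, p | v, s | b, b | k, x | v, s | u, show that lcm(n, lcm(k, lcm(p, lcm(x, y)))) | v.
s | b and b | k, so s | k. Since k > 0, s ≤ k. k ≤ s, so s = k. Since s | u, k | u. Since u = v, k | v. Since x | v and y | v, lcm(x, y) | v. Since p | v, lcm(p, lcm(x, y)) | v. k | v, so lcm(k, lcm(p, lcm(x, y))) | v. Since n | v, lcm(n, lcm(k, lcm(p, lcm(x, y)))) | v.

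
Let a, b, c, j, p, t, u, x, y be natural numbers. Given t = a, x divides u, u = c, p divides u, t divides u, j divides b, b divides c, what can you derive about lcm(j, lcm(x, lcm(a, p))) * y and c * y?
lcm(j, lcm(x, lcm(a, p))) * y divides c * y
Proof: j divides b and b divides c, thus j divides c. t = a and t divides u, so a divides u. p divides u, so lcm(a, p) divides u. x divides u, so lcm(x, lcm(a, p)) divides u. u = c, so lcm(x, lcm(a, p)) divides c. Since j divides c, lcm(j, lcm(x, lcm(a, p))) divides c. Then lcm(j, lcm(x, lcm(a, p))) * y divides c * y.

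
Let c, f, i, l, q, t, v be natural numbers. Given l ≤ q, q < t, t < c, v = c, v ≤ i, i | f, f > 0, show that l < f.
From l ≤ q and q < t, l < t. Because v = c and v ≤ i, c ≤ i. i | f and f > 0, hence i ≤ f. Since c ≤ i, c ≤ f. Since t < c, t < f. Since l < t, l < f.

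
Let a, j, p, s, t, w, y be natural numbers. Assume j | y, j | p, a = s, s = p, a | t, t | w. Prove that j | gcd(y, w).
a = s and s = p, thus a = p. Since a | t, p | t. j | p, so j | t. t | w, so j | w. j | y, so j | gcd(y, w).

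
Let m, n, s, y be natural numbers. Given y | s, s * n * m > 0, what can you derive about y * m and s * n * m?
y * m ≤ s * n * m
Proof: Because y | s, y | s * n. Then y * m | s * n * m. From s * n * m > 0, y * m ≤ s * n * m.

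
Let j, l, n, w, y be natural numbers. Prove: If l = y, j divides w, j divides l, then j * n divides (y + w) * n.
l = y and j divides l, thus j divides y. Because j divides w, j divides y + w. Then j * n divides (y + w) * n.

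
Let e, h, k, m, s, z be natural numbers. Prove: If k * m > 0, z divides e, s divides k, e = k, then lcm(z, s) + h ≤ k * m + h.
Since e = k and z divides e, z divides k. Since s divides k, lcm(z, s) divides k. Then lcm(z, s) divides k * m. k * m > 0, so lcm(z, s) ≤ k * m. Then lcm(z, s) + h ≤ k * m + h.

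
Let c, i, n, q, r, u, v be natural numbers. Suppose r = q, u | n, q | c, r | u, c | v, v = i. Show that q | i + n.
q | c and c | v, so q | v. Since v = i, q | i. r = q and r | u, therefore q | u. u | n, so q | n. q | i, so q | i + n.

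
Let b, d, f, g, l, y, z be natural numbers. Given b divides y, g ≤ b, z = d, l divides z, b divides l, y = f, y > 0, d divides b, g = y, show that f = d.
b divides l and l divides z, so b divides z. Since z = d, b divides d. d divides b, so d = b. b divides y and y > 0, hence b ≤ y. g = y and g ≤ b, so y ≤ b. b ≤ y, so b = y. d = b, so d = y. Since y = f, d = f. Then f = d.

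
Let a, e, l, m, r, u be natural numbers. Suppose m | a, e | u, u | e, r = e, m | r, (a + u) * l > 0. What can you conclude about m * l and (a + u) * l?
m * l ≤ (a + u) * l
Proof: e | u and u | e, thus e = u. r = e and m | r, so m | e. e = u, so m | u. Since m | a, m | a + u. Then m * l | (a + u) * l. Since (a + u) * l > 0, m * l ≤ (a + u) * l.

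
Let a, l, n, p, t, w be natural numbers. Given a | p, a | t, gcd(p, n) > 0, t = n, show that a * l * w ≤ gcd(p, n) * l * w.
t = n and a | t, thus a | n. a | p, so a | gcd(p, n). Since gcd(p, n) > 0, a ≤ gcd(p, n). Then a * l ≤ gcd(p, n) * l. Then a * l * w ≤ gcd(p, n) * l * w.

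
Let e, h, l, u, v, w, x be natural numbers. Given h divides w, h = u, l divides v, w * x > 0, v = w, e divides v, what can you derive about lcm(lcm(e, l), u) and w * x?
lcm(lcm(e, l), u) ≤ w * x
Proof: e divides v and l divides v, so lcm(e, l) divides v. Since v = w, lcm(e, l) divides w. h = u and h divides w, therefore u divides w. lcm(e, l) divides w, so lcm(lcm(e, l), u) divides w. Then lcm(lcm(e, l), u) divides w * x. From w * x > 0, lcm(lcm(e, l), u) ≤ w * x.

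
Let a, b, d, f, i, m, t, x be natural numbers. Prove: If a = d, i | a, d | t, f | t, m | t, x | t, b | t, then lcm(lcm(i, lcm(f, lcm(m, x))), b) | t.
Because a = d and i | a, i | d. d | t, so i | t. m | t and x | t, therefore lcm(m, x) | t. f | t, so lcm(f, lcm(m, x)) | t. Since i | t, lcm(i, lcm(f, lcm(m, x))) | t. b | t, so lcm(lcm(i, lcm(f, lcm(m, x))), b) | t.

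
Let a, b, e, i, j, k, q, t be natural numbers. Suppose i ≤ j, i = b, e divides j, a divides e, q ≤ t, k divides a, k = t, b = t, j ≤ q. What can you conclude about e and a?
e = a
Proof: From j ≤ q and q ≤ t, j ≤ t. Since i = b and b = t, i = t. i ≤ j, so t ≤ j. Since j ≤ t, j = t. Since e divides j, e divides t. k = t and k divides a, thus t divides a. Since e divides t, e divides a. a divides e, so a = e. Then e = a.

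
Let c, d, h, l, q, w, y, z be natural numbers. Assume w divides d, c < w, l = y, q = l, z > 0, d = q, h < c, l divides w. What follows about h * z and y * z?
h * z < y * z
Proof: d = q and q = l, so d = l. w divides d, so w divides l. Because l divides w, w = l. Since l = y, w = y. h < c and c < w, hence h < w. w = y, so h < y. Using z > 0, by multiplying by a positive, h * z < y * z.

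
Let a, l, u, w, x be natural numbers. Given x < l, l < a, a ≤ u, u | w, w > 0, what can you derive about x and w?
x < w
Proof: l < a and a ≤ u, therefore l < u. u | w and w > 0, thus u ≤ w. From l < u, l < w. x < l, so x < w.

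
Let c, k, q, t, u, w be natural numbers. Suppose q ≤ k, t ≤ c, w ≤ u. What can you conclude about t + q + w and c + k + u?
t + q + w ≤ c + k + u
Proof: Because q ≤ k and w ≤ u, q + w ≤ k + u. t ≤ c, so t + q + w ≤ c + k + u.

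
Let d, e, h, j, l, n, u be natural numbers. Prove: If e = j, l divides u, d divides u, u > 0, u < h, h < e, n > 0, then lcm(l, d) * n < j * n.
l divides u and d divides u, hence lcm(l, d) divides u. u > 0, so lcm(l, d) ≤ u. From u < h and h < e, u < e. lcm(l, d) ≤ u, so lcm(l, d) < e. Since e = j, lcm(l, d) < j. From n > 0, by multiplying by a positive, lcm(l, d) * n < j * n.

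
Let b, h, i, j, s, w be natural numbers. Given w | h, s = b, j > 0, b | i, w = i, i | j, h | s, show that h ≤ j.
Since w = i and w | h, i | h. s = b and h | s, so h | b. b | i, so h | i. Since i | h, i = h. Since i | j, h | j. j > 0, so h ≤ j.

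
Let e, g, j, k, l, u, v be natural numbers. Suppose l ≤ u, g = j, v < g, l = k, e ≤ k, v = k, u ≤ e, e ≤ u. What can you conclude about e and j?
e < j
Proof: u ≤ e and e ≤ u, therefore u = e. l = k and l ≤ u, hence k ≤ u. Since u = e, k ≤ e. Since e ≤ k, k = e. v = k, so v = e. Since g = j and v < g, v < j. v = e, so e < j.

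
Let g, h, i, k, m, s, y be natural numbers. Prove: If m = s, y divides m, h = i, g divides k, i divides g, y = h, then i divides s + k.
From m = s and y divides m, y divides s. Since y = h, h divides s. h = i, so i divides s. Since i divides g and g divides k, i divides k. i divides s, so i divides s + k.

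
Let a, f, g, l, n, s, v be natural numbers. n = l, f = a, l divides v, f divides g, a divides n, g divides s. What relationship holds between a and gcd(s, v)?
a divides gcd(s, v)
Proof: From f = a and f divides g, a divides g. g divides s, so a divides s. Because n = l and a divides n, a divides l. Since l divides v, a divides v. a divides s, so a divides gcd(s, v).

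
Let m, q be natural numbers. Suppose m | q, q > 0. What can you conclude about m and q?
m ≤ q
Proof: Because m | q and q > 0, by divisors are at most what they divide, m ≤ q.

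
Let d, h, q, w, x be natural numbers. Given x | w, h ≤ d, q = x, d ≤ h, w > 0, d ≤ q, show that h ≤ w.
d ≤ h and h ≤ d, thus d = h. Since d ≤ q, h ≤ q. q = x, so h ≤ x. x | w and w > 0, so x ≤ w. Since h ≤ x, h ≤ w.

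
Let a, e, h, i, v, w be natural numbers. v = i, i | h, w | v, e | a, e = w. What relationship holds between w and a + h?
w | a + h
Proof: Because e = w and e | a, w | a. v = i and w | v, therefore w | i. i | h, so w | h. w | a, so w | a + h.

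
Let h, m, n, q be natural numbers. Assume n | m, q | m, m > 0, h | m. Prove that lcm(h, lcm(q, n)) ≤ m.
q | m and n | m, therefore lcm(q, n) | m. Since h | m, lcm(h, lcm(q, n)) | m. Since m > 0, lcm(h, lcm(q, n)) ≤ m.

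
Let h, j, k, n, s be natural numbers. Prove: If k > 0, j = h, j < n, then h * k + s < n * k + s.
From j = h and j < n, h < n. Since k > 0, h * k < n * k. Then h * k + s < n * k + s.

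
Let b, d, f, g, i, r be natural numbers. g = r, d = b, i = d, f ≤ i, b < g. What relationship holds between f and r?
f < r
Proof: i = d and d = b, therefore i = b. Because f ≤ i, f ≤ b. g = r and b < g, hence b < r. f ≤ b, so f < r.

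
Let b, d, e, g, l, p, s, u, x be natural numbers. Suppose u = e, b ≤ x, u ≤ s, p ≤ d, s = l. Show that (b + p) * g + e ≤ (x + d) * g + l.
b ≤ x and p ≤ d, hence b + p ≤ x + d. By multiplying by a non-negative, (b + p) * g ≤ (x + d) * g. u = e and u ≤ s, hence e ≤ s. s = l, so e ≤ l. (b + p) * g ≤ (x + d) * g, so (b + p) * g + e ≤ (x + d) * g + l.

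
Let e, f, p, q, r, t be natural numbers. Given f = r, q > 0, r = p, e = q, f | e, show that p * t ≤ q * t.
Since f = r and r = p, f = p. e = q and f | e, so f | q. Since f = p, p | q. q > 0, so p ≤ q. Then p * t ≤ q * t.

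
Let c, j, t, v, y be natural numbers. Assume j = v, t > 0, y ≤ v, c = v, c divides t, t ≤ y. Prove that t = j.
c = v and c divides t, thus v divides t. From t > 0, v ≤ t. t ≤ y and y ≤ v, hence t ≤ v. Since v ≤ t, v = t. j = v, so j = t. Then t = j.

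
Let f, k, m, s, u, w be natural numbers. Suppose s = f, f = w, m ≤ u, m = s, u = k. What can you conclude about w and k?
w ≤ k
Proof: m = s and s = f, thus m = f. m ≤ u, so f ≤ u. Since u = k, f ≤ k. f = w, so w ≤ k.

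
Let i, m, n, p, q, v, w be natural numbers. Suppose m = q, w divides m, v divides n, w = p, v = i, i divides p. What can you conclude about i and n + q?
i divides n + q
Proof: From v = i and v divides n, i divides n. w = p and w divides m, hence p divides m. m = q, so p divides q. Since i divides p, i divides q. Since i divides n, i divides n + q.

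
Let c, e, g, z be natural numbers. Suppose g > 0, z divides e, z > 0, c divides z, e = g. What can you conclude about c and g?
c ≤ g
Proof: c divides z and z > 0, so c ≤ z. e = g and z divides e, so z divides g. g > 0, so z ≤ g. Since c ≤ z, c ≤ g.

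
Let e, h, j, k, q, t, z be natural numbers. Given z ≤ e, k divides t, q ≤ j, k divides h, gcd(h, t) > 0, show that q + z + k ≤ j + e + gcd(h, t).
q ≤ j and z ≤ e, thus q + z ≤ j + e. Since k divides h and k divides t, k divides gcd(h, t). gcd(h, t) > 0, so k ≤ gcd(h, t). q + z ≤ j + e, so q + z + k ≤ j + e + gcd(h, t).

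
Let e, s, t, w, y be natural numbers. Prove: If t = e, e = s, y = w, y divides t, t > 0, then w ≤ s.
t = e and e = s, hence t = s. y = w and y divides t, therefore w divides t. Since t > 0, w ≤ t. Since t = s, w ≤ s.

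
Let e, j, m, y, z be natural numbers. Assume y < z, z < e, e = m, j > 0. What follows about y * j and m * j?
y * j < m * j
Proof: e = m and z < e, hence z < m. Since y < z, y < m. j > 0, so y * j < m * j.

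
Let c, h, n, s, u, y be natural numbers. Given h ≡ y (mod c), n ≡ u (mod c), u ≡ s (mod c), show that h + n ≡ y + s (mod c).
n ≡ u (mod c) and u ≡ s (mod c), hence n ≡ s (mod c). h ≡ y (mod c), so h + n ≡ y + s (mod c).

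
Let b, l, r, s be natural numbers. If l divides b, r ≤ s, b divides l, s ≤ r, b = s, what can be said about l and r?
l = r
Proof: l divides b and b divides l, therefore l = b. Since b = s, l = s. Because s ≤ r and r ≤ s, s = r. Since l = s, l = r.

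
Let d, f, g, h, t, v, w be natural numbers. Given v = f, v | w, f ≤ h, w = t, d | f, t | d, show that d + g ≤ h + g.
w = t and v | w, thus v | t. Since t | d, v | d. v = f, so f | d. d | f, so f = d. From f ≤ h, d ≤ h. Then d + g ≤ h + g.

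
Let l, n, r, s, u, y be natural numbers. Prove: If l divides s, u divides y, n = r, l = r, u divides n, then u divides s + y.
From n = r and u divides n, u divides r. From l = r and l divides s, r divides s. Since u divides r, u divides s. Because u divides y, u divides s + y.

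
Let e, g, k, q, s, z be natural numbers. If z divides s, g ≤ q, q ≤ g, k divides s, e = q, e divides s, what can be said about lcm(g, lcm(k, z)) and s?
lcm(g, lcm(k, z)) divides s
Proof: q ≤ g and g ≤ q, therefore q = g. e = q and e divides s, therefore q divides s. Since q = g, g divides s. k divides s and z divides s, therefore lcm(k, z) divides s. Since g divides s, lcm(g, lcm(k, z)) divides s.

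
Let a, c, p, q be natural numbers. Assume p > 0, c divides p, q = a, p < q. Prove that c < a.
Since c divides p and p > 0, c ≤ p. q = a and p < q, hence p < a. c ≤ p, so c < a.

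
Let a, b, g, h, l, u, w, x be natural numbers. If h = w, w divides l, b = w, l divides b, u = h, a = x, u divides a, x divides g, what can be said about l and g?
l divides g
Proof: b = w and l divides b, hence l divides w. From w divides l, w = l. Since h = w, h = l. a = x and u divides a, therefore u divides x. x divides g, so u divides g. Since u = h, h divides g. Since h = l, l divides g.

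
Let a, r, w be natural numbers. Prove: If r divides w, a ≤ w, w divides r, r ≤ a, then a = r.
w divides r and r divides w, thus w = r. Since a ≤ w, a ≤ r. r ≤ a, so a = r.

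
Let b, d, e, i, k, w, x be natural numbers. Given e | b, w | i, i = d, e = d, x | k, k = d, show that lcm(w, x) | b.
From i = d and w | i, w | d. k = d and x | k, therefore x | d. From w | d, lcm(w, x) | d. Since e = d and e | b, d | b. From lcm(w, x) | d, lcm(w, x) | b.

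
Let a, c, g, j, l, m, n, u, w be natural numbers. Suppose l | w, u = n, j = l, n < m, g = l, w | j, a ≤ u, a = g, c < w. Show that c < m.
Since a = g and g = l, a = l. j = l and w | j, hence w | l. Since l | w, l = w. a = l, so a = w. u = n and a ≤ u, therefore a ≤ n. a = w, so w ≤ n. Since n < m, w < m. Because c < w, c < m.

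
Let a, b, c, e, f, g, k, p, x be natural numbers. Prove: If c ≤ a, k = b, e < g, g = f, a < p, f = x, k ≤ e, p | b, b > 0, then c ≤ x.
g = f and f = x, hence g = x. c ≤ a and a < p, thus c < p. Since p | b and b > 0, p ≤ b. Because c < p, c < b. Since k ≤ e and e < g, k < g. Since k = b, b < g. From c < b, c < g. g = x, so c < x. Then c ≤ x.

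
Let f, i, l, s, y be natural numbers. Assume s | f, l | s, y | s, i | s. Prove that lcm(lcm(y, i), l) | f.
y | s and i | s, so lcm(y, i) | s. Since l | s, lcm(lcm(y, i), l) | s. Since s | f, lcm(lcm(y, i), l) | f.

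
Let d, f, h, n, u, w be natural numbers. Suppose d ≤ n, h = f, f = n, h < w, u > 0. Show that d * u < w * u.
From h = f and f = n, h = n. Since h < w, n < w. Since d ≤ n, d < w. Since u > 0, d * u < w * u.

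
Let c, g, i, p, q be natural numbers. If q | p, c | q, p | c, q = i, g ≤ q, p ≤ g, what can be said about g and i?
g = i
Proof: p | c and c | q, therefore p | q. q | p, so p = q. Since p ≤ g, q ≤ g. Since g ≤ q, g = q. Because q = i, g = i.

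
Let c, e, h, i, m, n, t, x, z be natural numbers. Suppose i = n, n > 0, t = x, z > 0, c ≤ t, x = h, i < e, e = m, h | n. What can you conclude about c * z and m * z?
c * z < m * z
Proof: t = x and x = h, therefore t = h. c ≤ t, so c ≤ h. h | n and n > 0, hence h ≤ n. Since c ≤ h, c ≤ n. From e = m and i < e, i < m. i = n, so n < m. Since c ≤ n, c < m. Because z > 0, c * z < m * z.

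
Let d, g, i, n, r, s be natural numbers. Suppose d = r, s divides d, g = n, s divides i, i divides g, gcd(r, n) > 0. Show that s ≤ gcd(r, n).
d = r and s divides d, so s divides r. s divides i and i divides g, thus s divides g. g = n, so s divides n. s divides r, so s divides gcd(r, n). Since gcd(r, n) > 0, s ≤ gcd(r, n).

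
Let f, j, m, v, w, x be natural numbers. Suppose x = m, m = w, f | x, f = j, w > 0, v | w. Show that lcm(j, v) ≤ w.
From f = j and f | x, j | x. Since x = m, j | m. m = w, so j | w. Since v | w, lcm(j, v) | w. Since w > 0, lcm(j, v) ≤ w.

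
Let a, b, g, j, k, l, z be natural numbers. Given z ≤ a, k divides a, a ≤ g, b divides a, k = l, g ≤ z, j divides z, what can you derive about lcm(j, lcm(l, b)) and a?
lcm(j, lcm(l, b)) divides a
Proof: a ≤ g and g ≤ z, thus a ≤ z. z ≤ a, so z = a. j divides z, so j divides a. k = l and k divides a, therefore l divides a. Since b divides a, lcm(l, b) divides a. j divides a, so lcm(j, lcm(l, b)) divides a.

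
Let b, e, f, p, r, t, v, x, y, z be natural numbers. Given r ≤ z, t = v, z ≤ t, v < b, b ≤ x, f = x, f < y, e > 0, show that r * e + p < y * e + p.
Because t = v and z ≤ t, z ≤ v. From v < b and b ≤ x, v < x. From f = x and f < y, x < y. From v < x, v < y. Since z ≤ v, z < y. Since r ≤ z, r < y. Since e > 0, r * e < y * e. Then r * e + p < y * e + p.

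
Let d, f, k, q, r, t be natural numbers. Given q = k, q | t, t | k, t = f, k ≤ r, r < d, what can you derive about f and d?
f < d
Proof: From q = k and q | t, k | t. t | k, so k = t. Since t = f, k = f. Since k ≤ r and r < d, k < d. k = f, so f < d.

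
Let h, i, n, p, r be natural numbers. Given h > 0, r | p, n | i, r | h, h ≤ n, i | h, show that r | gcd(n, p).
n | i and i | h, thus n | h. Since h > 0, n ≤ h. Since h ≤ n, h = n. Since r | h, r | n. r | p, so r | gcd(n, p).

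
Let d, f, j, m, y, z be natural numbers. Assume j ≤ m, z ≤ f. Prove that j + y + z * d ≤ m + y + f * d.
j ≤ m, hence j + y ≤ m + y. Because z ≤ f, by multiplying by a non-negative, z * d ≤ f * d. Since j + y ≤ m + y, j + y + z * d ≤ m + y + f * d.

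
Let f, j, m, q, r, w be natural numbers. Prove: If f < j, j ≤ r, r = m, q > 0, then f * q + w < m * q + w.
Because r = m and j ≤ r, j ≤ m. Since f < j, f < m. Since q > 0, f * q < m * q. Then f * q + w < m * q + w.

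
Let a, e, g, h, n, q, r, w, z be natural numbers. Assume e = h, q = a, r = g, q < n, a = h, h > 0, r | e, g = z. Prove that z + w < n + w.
r = g and g = z, therefore r = z. e = h and r | e, therefore r | h. h > 0, so r ≤ h. r = z, so z ≤ h. q = a and q < n, so a < n. a = h, so h < n. Since z ≤ h, z < n. Then z + w < n + w.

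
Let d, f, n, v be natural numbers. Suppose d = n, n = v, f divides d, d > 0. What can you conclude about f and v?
f ≤ v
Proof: d = n and n = v, so d = v. f divides d and d > 0, thus f ≤ d. d = v, so f ≤ v.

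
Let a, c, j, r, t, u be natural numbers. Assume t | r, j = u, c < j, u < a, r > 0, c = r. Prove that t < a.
Since t | r and r > 0, t ≤ r. j = u and c < j, thus c < u. c = r, so r < u. Since t ≤ r, t < u. Since u < a, t < a.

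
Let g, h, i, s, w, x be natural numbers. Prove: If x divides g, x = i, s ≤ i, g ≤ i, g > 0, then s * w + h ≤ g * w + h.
x = i and x divides g, thus i divides g. g > 0, so i ≤ g. g ≤ i, so i = g. Since s ≤ i, s ≤ g. By multiplying by a non-negative, s * w ≤ g * w. Then s * w + h ≤ g * w + h.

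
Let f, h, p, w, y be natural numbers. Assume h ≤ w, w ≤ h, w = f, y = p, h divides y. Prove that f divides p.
h ≤ w and w ≤ h, therefore h = w. Since w = f, h = f. y = p and h divides y, therefore h divides p. Because h = f, f divides p.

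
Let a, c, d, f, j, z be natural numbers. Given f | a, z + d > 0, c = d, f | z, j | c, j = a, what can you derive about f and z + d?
f ≤ z + d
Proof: j = a and j | c, therefore a | c. c = d, so a | d. f | a, so f | d. Since f | z, f | z + d. z + d > 0, so f ≤ z + d.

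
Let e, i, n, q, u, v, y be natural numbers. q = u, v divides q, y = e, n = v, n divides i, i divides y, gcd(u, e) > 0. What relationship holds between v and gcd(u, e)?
v ≤ gcd(u, e)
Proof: q = u and v divides q, so v divides u. n divides i and i divides y, thus n divides y. Since n = v, v divides y. Because y = e, v divides e. Since v divides u, v divides gcd(u, e). Since gcd(u, e) > 0, v ≤ gcd(u, e).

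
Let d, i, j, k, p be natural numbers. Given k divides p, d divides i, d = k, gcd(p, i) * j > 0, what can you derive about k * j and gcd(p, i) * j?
k * j ≤ gcd(p, i) * j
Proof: d = k and d divides i, therefore k divides i. k divides p, so k divides gcd(p, i). Then k * j divides gcd(p, i) * j. gcd(p, i) * j > 0, so k * j ≤ gcd(p, i) * j.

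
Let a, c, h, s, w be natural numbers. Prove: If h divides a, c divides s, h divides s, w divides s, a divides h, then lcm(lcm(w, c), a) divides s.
Since w divides s and c divides s, lcm(w, c) divides s. From h divides a and a divides h, h = a. h divides s, so a divides s. Since lcm(w, c) divides s, lcm(lcm(w, c), a) divides s.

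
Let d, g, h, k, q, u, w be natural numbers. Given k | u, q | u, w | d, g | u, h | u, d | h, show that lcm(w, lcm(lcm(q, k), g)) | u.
Since w | d and d | h, w | h. h | u, so w | u. Because q | u and k | u, lcm(q, k) | u. Since g | u, lcm(lcm(q, k), g) | u. Because w | u, lcm(w, lcm(lcm(q, k), g)) | u.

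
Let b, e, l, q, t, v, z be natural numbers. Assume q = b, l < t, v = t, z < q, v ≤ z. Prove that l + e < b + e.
v = t and v ≤ z, therefore t ≤ z. l < t, so l < z. Since q = b and z < q, z < b. From l < z, l < b. Then l + e < b + e.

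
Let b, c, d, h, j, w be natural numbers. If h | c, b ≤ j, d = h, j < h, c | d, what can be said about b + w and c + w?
b + w < c + w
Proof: d = h and c | d, therefore c | h. Since h | c, h = c. b ≤ j and j < h, so b < h. h = c, so b < c. Then b + w < c + w.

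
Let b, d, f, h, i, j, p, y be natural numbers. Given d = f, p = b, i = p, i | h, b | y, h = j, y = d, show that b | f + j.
Since y = d and d = f, y = f. Since b | y, b | f. i = p and p = b, so i = b. From h = j and i | h, i | j. i = b, so b | j. b | f, so b | f + j.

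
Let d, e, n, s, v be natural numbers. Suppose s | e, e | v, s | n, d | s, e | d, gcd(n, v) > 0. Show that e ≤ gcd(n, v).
e | d and d | s, thus e | s. s | e, so s = e. Since s | n, e | n. e | v, so e | gcd(n, v). Since gcd(n, v) > 0, e ≤ gcd(n, v).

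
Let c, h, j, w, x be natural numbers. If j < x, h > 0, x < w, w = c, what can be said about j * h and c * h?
j * h < c * h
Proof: w = c and x < w, therefore x < c. j < x, so j < c. Since h > 0, j * h < c * h.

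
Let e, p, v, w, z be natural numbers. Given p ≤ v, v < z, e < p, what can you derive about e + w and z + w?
e + w < z + w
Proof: e < p and p ≤ v, hence e < v. Since v < z, e < z. Then e + w < z + w.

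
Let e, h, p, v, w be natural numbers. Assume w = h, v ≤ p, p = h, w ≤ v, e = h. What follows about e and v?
e = v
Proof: Since w = h and w ≤ v, h ≤ v. Because p = h and v ≤ p, v ≤ h. h ≤ v, so h = v. e = h, so e = v.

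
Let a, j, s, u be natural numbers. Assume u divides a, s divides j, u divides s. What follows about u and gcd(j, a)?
u divides gcd(j, a)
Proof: u divides s and s divides j, hence u divides j. Since u divides a, u divides gcd(j, a).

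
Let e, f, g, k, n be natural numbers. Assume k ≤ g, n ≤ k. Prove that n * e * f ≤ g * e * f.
Since n ≤ k and k ≤ g, n ≤ g. Then n * e ≤ g * e. Then n * e * f ≤ g * e * f.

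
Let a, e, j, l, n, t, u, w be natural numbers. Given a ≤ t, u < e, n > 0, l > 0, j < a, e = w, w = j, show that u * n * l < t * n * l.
From e = w and u < e, u < w. Since w = j, u < j. j < a and a ≤ t, thus j < t. u < j, so u < t. Since n > 0, u * n < t * n. Since l > 0, u * n * l < t * n * l.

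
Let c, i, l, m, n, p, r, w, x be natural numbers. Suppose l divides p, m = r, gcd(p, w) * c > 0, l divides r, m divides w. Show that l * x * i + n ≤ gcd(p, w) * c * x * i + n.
From m = r and m divides w, r divides w. Since l divides r, l divides w. l divides p, so l divides gcd(p, w). Then l divides gcd(p, w) * c. Since gcd(p, w) * c > 0, l ≤ gcd(p, w) * c. By multiplying by a non-negative, l * x ≤ gcd(p, w) * c * x. By multiplying by a non-negative, l * x * i ≤ gcd(p, w) * c * x * i. Then l * x * i + n ≤ gcd(p, w) * c * x * i + n.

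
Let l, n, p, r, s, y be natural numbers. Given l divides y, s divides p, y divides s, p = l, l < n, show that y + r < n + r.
y divides s and s divides p, therefore y divides p. Because p = l, y divides l. l divides y, so l = y. Since l < n, y < n. Then y + r < n + r.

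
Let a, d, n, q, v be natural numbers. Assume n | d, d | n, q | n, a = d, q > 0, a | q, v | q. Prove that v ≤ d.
n | d and d | n, so n = d. q | n, so q | d. a = d and a | q, therefore d | q. Since q | d, q = d. v | q and q > 0, thus v ≤ q. q = d, so v ≤ d.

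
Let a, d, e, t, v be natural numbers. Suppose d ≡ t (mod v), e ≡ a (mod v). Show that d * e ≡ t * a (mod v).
d ≡ t (mod v) and e ≡ a (mod v). By multiplying congruences, d * e ≡ t * a (mod v).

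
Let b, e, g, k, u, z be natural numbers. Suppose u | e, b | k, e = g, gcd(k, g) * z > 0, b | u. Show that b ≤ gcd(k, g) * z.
e = g and u | e, therefore u | g. Since b | u, b | g. Since b | k, b | gcd(k, g). Then b | gcd(k, g) * z. gcd(k, g) * z > 0, so b ≤ gcd(k, g) * z.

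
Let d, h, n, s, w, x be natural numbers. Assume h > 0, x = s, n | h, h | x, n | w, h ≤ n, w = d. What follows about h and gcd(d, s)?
h | gcd(d, s)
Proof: n | h and h > 0, so n ≤ h. Since h ≤ n, n = h. From w = d and n | w, n | d. Since n = h, h | d. Since x = s and h | x, h | s. Since h | d, h | gcd(d, s).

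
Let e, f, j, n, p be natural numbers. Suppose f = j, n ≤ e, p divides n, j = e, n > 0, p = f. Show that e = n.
p = f and f = j, hence p = j. j = e, so p = e. p divides n and n > 0, therefore p ≤ n. Since p = e, e ≤ n. n ≤ e, so e = n.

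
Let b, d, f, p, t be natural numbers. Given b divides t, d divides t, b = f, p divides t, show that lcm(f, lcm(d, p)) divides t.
From b = f and b divides t, f divides t. d divides t and p divides t, hence lcm(d, p) divides t. f divides t, so lcm(f, lcm(d, p)) divides t.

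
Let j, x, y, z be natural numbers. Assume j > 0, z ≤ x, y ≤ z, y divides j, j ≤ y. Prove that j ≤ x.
y divides j and j > 0, hence y ≤ j. Since j ≤ y, y = j. y ≤ z and z ≤ x, thus y ≤ x. Since y = j, j ≤ x.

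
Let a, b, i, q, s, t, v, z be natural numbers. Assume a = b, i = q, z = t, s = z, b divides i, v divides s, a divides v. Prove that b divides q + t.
i = q and b divides i, thus b divides q. From a divides v and v divides s, a divides s. Since s = z, a divides z. a = b, so b divides z. z = t, so b divides t. From b divides q, b divides q + t.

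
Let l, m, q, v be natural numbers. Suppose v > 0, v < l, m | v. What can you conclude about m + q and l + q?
m + q < l + q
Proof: Because m | v and v > 0, m ≤ v. Since v < l, m < l. Then m + q < l + q.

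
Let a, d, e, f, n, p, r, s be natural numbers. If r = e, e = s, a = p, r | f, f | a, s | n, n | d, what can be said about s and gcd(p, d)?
s | gcd(p, d)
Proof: Since r = e and e = s, r = s. r | f and f | a, therefore r | a. From a = p, r | p. Since r = s, s | p. s | n and n | d, therefore s | d. s | p, so s | gcd(p, d).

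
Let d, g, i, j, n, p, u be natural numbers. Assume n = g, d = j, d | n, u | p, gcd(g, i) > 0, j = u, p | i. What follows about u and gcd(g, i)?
u ≤ gcd(g, i)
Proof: d = j and d | n, therefore j | n. From j = u, u | n. Since n = g, u | g. u | p and p | i, hence u | i. u | g, so u | gcd(g, i). gcd(g, i) > 0, so u ≤ gcd(g, i).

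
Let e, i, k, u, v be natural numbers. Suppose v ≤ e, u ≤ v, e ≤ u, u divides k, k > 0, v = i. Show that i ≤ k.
Because v ≤ e and e ≤ u, v ≤ u. From u ≤ v, u = v. v = i, so u = i. u divides k and k > 0, therefore u ≤ k. u = i, so i ≤ k.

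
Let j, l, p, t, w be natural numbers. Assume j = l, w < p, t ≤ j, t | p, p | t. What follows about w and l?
w < l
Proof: Because t | p and p | t, t = p. From j = l and t ≤ j, t ≤ l. Since t = p, p ≤ l. w < p, so w < l.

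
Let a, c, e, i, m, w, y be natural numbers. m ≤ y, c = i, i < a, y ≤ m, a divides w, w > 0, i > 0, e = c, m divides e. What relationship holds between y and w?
y < w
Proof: m ≤ y and y ≤ m, so m = y. e = c and m divides e, hence m divides c. Since c = i, m divides i. m = y, so y divides i. Since i > 0, y ≤ i. i < a, so y < a. From a divides w and w > 0, a ≤ w. y < a, so y < w.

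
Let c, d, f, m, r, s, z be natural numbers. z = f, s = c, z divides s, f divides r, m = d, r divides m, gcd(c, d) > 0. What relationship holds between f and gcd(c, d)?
f ≤ gcd(c, d)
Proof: Since s = c and z divides s, z divides c. z = f, so f divides c. m = d and r divides m, therefore r divides d. f divides r, so f divides d. f divides c, so f divides gcd(c, d). gcd(c, d) > 0, so f ≤ gcd(c, d).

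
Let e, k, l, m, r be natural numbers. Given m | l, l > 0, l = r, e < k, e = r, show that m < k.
m | l and l > 0, therefore m ≤ l. Since l = r, m ≤ r. e = r and e < k, thus r < k. m ≤ r, so m < k.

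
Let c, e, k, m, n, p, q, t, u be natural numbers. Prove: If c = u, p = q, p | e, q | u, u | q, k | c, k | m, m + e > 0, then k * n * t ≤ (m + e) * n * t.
Because u | q and q | u, u = q. c = u, so c = q. Because k | c, k | q. p = q and p | e, so q | e. Because k | q, k | e. k | m, so k | m + e. Since m + e > 0, k ≤ m + e. Then k * n ≤ (m + e) * n. Then k * n * t ≤ (m + e) * n * t.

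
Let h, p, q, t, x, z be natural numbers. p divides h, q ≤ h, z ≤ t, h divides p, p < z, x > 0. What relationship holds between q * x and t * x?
q * x < t * x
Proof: h divides p and p divides h, therefore h = p. q ≤ h, so q ≤ p. p < z, so q < z. z ≤ t, so q < t. From x > 0, by multiplying by a positive, q * x < t * x.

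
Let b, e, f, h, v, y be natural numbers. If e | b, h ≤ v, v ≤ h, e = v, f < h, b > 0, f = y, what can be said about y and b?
y < b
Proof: h ≤ v and v ≤ h, thus h = v. Because f = y and f < h, y < h. h = v, so y < v. Because e | b and b > 0, e ≤ b. e = v, so v ≤ b. Since y < v, y < b.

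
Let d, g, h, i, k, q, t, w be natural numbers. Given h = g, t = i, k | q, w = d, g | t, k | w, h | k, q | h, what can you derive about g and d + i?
g | d + i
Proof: k | q and q | h, thus k | h. Since h | k, k = h. k | w, so h | w. Since w = d, h | d. h = g, so g | d. t = i and g | t, hence g | i. Since g | d, g | d + i.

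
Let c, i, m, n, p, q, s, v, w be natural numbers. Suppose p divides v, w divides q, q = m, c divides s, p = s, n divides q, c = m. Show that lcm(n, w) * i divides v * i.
n divides q and w divides q, therefore lcm(n, w) divides q. q = m, so lcm(n, w) divides m. c = m and c divides s, hence m divides s. Since lcm(n, w) divides m, lcm(n, w) divides s. Because p = s and p divides v, s divides v. Since lcm(n, w) divides s, lcm(n, w) divides v. Then lcm(n, w) * i divides v * i.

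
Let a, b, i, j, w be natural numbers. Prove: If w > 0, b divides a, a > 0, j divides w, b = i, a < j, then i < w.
b = i and b divides a, hence i divides a. a > 0, so i ≤ a. Since j divides w and w > 0, j ≤ w. a < j, so a < w. i ≤ a, so i < w.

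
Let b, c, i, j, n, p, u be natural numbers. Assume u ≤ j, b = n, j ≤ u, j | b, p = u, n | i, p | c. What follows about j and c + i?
j | c + i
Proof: Since u ≤ j and j ≤ u, u = j. Since p = u, p = j. From p | c, j | c. b = n and j | b, therefore j | n. Since n | i, j | i. Because j | c, j | c + i.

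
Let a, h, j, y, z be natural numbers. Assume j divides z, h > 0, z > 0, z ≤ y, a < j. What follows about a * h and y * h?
a * h < y * h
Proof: j divides z and z > 0, therefore j ≤ z. Since a < j, a < z. Since z ≤ y, a < y. Using h > 0 and multiplying by a positive, a * h < y * h.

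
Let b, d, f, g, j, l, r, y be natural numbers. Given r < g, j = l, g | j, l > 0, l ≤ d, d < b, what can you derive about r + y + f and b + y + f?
r + y + f < b + y + f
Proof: From j = l and g | j, g | l. Since l > 0, g ≤ l. Since r < g, r < l. From l ≤ d and d < b, l < b. r < l, so r < b. Then r + y < b + y. Then r + y + f < b + y + f.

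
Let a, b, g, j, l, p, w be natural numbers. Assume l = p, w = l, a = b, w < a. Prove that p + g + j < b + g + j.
w = l and l = p, thus w = p. w < a, so p < a. Since a = b, p < b. Then p + g < b + g. Then p + g + j < b + g + j.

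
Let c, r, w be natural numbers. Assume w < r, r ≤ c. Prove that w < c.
w < r and r ≤ c. By transitivity, w < c.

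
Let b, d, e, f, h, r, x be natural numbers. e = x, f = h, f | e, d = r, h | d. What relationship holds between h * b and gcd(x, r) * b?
h * b | gcd(x, r) * b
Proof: From f = h and f | e, h | e. Since e = x, h | x. d = r and h | d, therefore h | r. From h | x, h | gcd(x, r). Then h * b | gcd(x, r) * b.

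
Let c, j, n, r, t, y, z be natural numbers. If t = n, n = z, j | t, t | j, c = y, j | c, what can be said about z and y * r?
z | y * r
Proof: t = n and n = z, therefore t = z. Because j | t and t | j, j = t. c = y and j | c, therefore j | y. j = t, so t | y. t = z, so z | y. Then z | y * r.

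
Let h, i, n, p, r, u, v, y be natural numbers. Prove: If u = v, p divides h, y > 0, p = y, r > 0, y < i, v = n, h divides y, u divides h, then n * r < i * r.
Since u = v and v = n, u = n. p = y and p divides h, hence y divides h. Because h divides y, h = y. Since u divides h, u divides y. Since y > 0, u ≤ y. From u = n, n ≤ y. Since y < i, n < i. Combining with r > 0, by multiplying by a positive, n * r < i * r.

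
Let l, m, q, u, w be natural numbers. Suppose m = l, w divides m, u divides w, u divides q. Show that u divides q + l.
u divides w and w divides m, hence u divides m. m = l, so u divides l. u divides q, so u divides q + l.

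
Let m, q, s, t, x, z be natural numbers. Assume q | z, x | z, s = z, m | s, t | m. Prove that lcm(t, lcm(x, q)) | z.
From s = z and m | s, m | z. Since t | m, t | z. x | z and q | z, therefore lcm(x, q) | z. t | z, so lcm(t, lcm(x, q)) | z.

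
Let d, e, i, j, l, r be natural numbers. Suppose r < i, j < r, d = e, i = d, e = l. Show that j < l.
Since d = e and e = l, d = l. j < r and r < i, thus j < i. i = d, so j < d. From d = l, j < l.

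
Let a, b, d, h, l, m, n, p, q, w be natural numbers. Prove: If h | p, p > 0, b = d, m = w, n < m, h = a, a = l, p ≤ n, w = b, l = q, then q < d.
h | p and p > 0, hence h ≤ p. h = a, so a ≤ p. a = l, so l ≤ p. Since l = q, q ≤ p. Because m = w and w = b, m = b. From b = d, m = d. Since p ≤ n and n < m, p < m. Since m = d, p < d. Since q ≤ p, q < d.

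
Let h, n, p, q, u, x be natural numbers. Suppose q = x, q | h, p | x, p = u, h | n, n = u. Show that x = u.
Because q = x and q | h, x | h. n = u and h | n, so h | u. Since x | h, x | u. p = u and p | x, hence u | x. Since x | u, x = u.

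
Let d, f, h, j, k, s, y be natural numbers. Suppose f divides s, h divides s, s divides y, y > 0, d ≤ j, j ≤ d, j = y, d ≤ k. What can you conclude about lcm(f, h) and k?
lcm(f, h) ≤ k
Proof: From f divides s and h divides s, lcm(f, h) divides s. Because s divides y, lcm(f, h) divides y. y > 0, so lcm(f, h) ≤ y. d ≤ j and j ≤ d, therefore d = j. Since j = y, d = y. d ≤ k, so y ≤ k. Since lcm(f, h) ≤ y, lcm(f, h) ≤ k.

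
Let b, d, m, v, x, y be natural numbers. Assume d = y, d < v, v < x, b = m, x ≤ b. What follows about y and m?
y < m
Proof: Since d < v and v < x, d < x. d = y, so y < x. Because b = m and x ≤ b, x ≤ m. Since y < x, y < m.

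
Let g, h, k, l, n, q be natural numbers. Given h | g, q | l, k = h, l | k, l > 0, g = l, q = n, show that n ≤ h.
k = h and l | k, thus l | h. Since g = l and h | g, h | l. l | h, so l = h. Because q = n and q | l, n | l. l > 0, so n ≤ l. From l = h, n ≤ h.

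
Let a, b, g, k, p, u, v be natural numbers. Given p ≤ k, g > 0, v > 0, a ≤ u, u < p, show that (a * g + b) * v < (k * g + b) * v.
a ≤ u and u < p, therefore a < p. p ≤ k, so a < k. Since g > 0, a * g < k * g. Then a * g + b < k * g + b. v > 0, so (a * g + b) * v < (k * g + b) * v.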